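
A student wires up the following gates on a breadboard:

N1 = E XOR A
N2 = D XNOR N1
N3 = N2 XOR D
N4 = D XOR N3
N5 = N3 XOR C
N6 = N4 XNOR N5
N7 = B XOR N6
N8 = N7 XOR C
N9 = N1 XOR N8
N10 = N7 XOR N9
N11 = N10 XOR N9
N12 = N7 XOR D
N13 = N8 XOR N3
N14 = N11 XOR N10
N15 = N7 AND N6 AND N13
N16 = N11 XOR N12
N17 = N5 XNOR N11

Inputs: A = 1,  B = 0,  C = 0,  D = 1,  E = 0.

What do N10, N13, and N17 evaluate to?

N10 = 1, N13 = 0, N17 = 1

N1 = E XOR A = 0 XOR 1 = 1
N2 = D XNOR N1 = 1 XNOR 1 = 1
N3 = N2 XOR D = 1 XOR 1 = 0
N4 = D XOR N3 = 1 XOR 0 = 1
N5 = N3 XOR C = 0 XOR 0 = 0
N6 = N4 XNOR N5 = 1 XNOR 0 = 0
N7 = B XOR N6 = 0 XOR 0 = 0
N8 = N7 XOR C = 0 XOR 0 = 0
N9 = N1 XOR N8 = 1 XOR 0 = 1
N10 = N7 XOR N9 = 0 XOR 1 = 1
N11 = N10 XOR N9 = 1 XOR 1 = 0
N13 = N8 XOR N3 = 0 XOR 0 = 0
N17 = N5 XNOR N11 = 0 XNOR 0 = 1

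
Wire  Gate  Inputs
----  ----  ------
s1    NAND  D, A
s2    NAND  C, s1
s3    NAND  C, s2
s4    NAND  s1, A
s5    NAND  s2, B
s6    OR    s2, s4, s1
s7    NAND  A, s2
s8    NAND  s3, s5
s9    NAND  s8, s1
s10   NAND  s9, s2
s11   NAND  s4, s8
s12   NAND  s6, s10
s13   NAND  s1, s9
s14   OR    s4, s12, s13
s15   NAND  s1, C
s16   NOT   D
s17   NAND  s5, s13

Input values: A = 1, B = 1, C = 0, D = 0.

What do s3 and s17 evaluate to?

s3 = 1  s17 = 1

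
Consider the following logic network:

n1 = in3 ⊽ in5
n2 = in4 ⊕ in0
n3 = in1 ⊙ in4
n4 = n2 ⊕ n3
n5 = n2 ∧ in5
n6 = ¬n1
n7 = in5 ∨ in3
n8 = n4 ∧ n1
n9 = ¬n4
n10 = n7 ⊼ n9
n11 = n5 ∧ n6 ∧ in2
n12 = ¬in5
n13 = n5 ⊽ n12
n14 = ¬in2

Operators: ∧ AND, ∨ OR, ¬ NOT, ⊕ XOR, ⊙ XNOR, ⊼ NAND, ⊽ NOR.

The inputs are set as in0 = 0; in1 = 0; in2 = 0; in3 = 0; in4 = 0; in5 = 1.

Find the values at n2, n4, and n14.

n2 = in4 XOR in0 = 0 XOR 0 = 0
n3 = in1 XNOR in4 = 0 XNOR 0 = 1
n4 = n2 XOR n3 = 0 XOR 1 = 1
n14 = NOT in2 = NOT 0 = 1

n2 = 0  n4 = 1  n14 = 1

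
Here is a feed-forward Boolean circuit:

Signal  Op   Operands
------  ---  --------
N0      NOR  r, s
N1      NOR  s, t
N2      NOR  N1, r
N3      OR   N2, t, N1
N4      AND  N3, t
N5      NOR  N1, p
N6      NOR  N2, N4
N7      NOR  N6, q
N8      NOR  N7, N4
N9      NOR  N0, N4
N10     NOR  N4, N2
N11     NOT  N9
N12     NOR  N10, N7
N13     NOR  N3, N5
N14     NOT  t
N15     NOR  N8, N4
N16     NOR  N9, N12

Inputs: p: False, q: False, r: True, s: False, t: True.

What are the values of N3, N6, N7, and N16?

N3 = True, N6 = False, N7 = True, N16 = True

N0 = r NOR s = True NOR False = False
N1 = s NOR t = False NOR True = False
N2 = N1 NOR r = False NOR True = False
N3 = N2 OR t OR N1 = False OR True OR False = True
N4 = N3 AND t = True AND True = True
N6 = N2 NOR N4 = False NOR True = False
N7 = N6 NOR q = False NOR False = True
N9 = N0 NOR N4 = False NOR True = False
N10 = N4 NOR N2 = True NOR False = False
N12 = N10 NOR N7 = False NOR True = False
N16 = N9 NOR N12 = False NOR False = True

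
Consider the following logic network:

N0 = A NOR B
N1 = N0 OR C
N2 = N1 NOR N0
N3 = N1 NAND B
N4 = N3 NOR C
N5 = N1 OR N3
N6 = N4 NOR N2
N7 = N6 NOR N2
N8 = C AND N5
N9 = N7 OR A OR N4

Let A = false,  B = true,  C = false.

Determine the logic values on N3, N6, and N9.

N3 = true  N6 = false  N9 = false

N0 = A NOR B = false NOR true = false
N1 = N0 OR C = false OR false = false
N2 = N1 NOR N0 = false NOR false = true
N3 = N1 NAND B = false NAND true = true
N4 = N3 NOR C = true NOR false = false
N6 = N4 NOR N2 = false NOR true = false
N7 = N6 NOR N2 = false NOR true = false
N9 = N7 OR A OR N4 = false OR false OR false = false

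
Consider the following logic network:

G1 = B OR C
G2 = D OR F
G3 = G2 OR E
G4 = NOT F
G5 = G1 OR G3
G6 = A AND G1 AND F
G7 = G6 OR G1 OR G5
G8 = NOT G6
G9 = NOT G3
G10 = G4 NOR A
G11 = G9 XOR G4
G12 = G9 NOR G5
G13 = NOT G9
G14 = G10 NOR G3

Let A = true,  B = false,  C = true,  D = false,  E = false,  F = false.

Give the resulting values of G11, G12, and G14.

G1 = B OR C = false OR true = true
G2 = D OR F = false OR false = false
G3 = G2 OR E = false OR false = false
G4 = NOT F = NOT false = true
G5 = G1 OR G3 = true OR false = true
G9 = NOT G3 = NOT false = true
G10 = G4 NOR A = true NOR true = false
G11 = G9 XOR G4 = true XOR true = false
G12 = G9 NOR G5 = true NOR true = false
G14 = G10 NOR G3 = false NOR false = true

G11 = false, G12 = false, G14 = true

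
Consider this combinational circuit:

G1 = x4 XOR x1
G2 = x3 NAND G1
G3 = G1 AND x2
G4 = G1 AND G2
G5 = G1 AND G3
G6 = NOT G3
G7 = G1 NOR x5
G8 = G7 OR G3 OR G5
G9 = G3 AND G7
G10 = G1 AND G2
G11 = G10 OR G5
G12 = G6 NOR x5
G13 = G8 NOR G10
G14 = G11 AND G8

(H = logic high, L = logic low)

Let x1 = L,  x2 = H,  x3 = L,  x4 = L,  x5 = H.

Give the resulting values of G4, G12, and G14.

G1 = x4 XOR x1 = L XOR L = L
G2 = x3 NAND G1 = L NAND L = H
G3 = G1 AND x2 = L AND H = L
G4 = G1 AND G2 = L AND H = L
G5 = G1 AND G3 = L AND L = L
G6 = NOT G3 = NOT L = H
G7 = G1 NOR x5 = L NOR H = L
G8 = G7 OR G3 OR G5 = L OR L OR L = L
G10 = G1 AND G2 = L AND H = L
G11 = G10 OR G5 = L OR L = L
G12 = G6 NOR x5 = H NOR H = L
G14 = G11 AND G8 = L AND L = L

G4 = L, G12 = L, G14 = L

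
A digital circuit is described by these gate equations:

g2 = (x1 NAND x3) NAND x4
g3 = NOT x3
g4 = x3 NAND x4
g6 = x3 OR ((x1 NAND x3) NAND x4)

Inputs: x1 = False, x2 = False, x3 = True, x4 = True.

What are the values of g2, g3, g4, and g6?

g2 = False  g3 = False  g4 = False  g6 = True

g2 = (False NAND True) NAND True = False
g3 = NOT True = False
g4 = True NAND True = False
g6 = True OR ((False NAND True) NAND True) = True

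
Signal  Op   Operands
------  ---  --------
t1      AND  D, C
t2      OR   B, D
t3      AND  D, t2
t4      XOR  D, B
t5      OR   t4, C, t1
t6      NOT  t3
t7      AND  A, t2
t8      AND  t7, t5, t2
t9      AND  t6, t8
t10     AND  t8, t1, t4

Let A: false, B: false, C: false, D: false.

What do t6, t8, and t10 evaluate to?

t1 = D AND C = false AND false = false
t2 = B OR D = false OR false = false
t3 = D AND t2 = false AND false = false
t4 = D XOR B = false XOR false = false
t5 = t4 OR C OR t1 = false OR false OR false = false
t6 = NOT t3 = NOT false = true
t7 = A AND t2 = false AND false = false
t8 = t7 AND t5 AND t2 = false AND false AND false = false
t10 = t8 AND t1 AND t4 = false AND false AND false = false

t6 = true; t8 = false; t10 = false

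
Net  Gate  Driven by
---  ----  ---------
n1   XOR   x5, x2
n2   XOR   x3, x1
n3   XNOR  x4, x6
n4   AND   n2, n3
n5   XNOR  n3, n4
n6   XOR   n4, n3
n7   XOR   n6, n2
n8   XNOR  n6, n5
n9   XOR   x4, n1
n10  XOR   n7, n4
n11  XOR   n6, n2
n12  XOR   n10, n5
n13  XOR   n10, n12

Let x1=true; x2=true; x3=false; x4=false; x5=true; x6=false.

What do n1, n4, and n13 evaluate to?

n1 = false, n4 = true, n13 = true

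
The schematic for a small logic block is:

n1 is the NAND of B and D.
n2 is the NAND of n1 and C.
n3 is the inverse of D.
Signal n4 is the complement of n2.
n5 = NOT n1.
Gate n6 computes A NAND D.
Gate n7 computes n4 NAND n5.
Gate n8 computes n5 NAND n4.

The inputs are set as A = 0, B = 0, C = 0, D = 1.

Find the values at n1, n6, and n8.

n1 = 1, n6 = 1, n8 = 1

n1 = B NAND D = 0 NAND 1 = 1
n2 = n1 NAND C = 1 NAND 0 = 1
n4 = NOT n2 = NOT 1 = 0
n5 = NOT n1 = NOT 1 = 0
n6 = A NAND D = 0 NAND 1 = 1
n8 = n5 NAND n4 = 0 NAND 0 = 1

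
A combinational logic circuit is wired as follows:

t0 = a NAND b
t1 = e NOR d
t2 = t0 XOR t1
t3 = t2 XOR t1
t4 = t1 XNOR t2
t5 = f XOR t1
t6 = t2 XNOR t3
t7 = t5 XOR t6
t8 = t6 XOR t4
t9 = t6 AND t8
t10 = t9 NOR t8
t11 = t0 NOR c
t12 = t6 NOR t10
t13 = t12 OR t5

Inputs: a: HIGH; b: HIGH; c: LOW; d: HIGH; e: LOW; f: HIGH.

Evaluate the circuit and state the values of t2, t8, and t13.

t2 = LOW, t8 = LOW, t13 = HIGH

t0 = a NAND b = HIGH NAND HIGH = LOW
t1 = e NOR d = LOW NOR HIGH = LOW
t2 = t0 XOR t1 = LOW XOR LOW = LOW
t3 = t2 XOR t1 = LOW XOR LOW = LOW
t4 = t1 XNOR t2 = LOW XNOR LOW = HIGH
t5 = f XOR t1 = HIGH XOR LOW = HIGH
t6 = t2 XNOR t3 = LOW XNOR LOW = HIGH
t8 = t6 XOR t4 = HIGH XOR HIGH = LOW
t9 = t6 AND t8 = HIGH AND LOW = LOW
t10 = t9 NOR t8 = LOW NOR LOW = HIGH
t12 = t6 NOR t10 = HIGH NOR HIGH = LOW
t13 = t12 OR t5 = LOW OR HIGH = HIGH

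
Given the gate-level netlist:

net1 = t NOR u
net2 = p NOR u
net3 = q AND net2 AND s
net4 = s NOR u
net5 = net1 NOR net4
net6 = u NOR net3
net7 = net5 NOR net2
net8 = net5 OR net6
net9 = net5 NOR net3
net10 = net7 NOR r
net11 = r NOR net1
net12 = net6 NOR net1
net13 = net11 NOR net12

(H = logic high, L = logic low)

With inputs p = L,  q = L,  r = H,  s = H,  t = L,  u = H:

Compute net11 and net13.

net1 = t NOR u = L NOR H = L
net2 = p NOR u = L NOR H = L
net3 = q AND net2 AND s = L AND L AND H = L
net6 = u NOR net3 = H NOR L = L
net11 = r NOR net1 = H NOR L = L
net12 = net6 NOR net1 = L NOR L = H
net13 = net11 NOR net12 = L NOR H = L

net11 = L, net13 = L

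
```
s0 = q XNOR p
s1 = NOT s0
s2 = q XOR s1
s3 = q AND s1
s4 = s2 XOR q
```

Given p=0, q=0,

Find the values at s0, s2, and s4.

s0 = 1, s2 = 0, s4 = 0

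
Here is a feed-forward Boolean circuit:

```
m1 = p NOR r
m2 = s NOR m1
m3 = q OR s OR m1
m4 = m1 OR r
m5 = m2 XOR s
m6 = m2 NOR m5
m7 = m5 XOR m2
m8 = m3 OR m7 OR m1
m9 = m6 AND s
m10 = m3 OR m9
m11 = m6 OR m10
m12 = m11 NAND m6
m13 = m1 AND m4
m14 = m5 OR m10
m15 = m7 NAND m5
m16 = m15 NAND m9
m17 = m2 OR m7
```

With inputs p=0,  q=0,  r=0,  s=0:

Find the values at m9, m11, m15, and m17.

m9 = 0; m11 = 1; m15 = 1; m17 = 0

m1 = p NOR r = 0 NOR 0 = 1
m2 = s NOR m1 = 0 NOR 1 = 0
m3 = q OR s OR m1 = 0 OR 0 OR 1 = 1
m5 = m2 XOR s = 0 XOR 0 = 0
m6 = m2 NOR m5 = 0 NOR 0 = 1
m7 = m5 XOR m2 = 0 XOR 0 = 0
m9 = m6 AND s = 1 AND 0 = 0
m10 = m3 OR m9 = 1 OR 0 = 1
m11 = m6 OR m10 = 1 OR 1 = 1
m15 = m7 NAND m5 = 0 NAND 0 = 1
m17 = m2 OR m7 = 0 OR 0 = 0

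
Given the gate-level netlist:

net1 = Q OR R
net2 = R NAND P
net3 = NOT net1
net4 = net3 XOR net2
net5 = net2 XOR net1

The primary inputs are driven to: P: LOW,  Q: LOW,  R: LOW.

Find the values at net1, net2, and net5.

net1 = LOW  net2 = HIGH  net5 = HIGH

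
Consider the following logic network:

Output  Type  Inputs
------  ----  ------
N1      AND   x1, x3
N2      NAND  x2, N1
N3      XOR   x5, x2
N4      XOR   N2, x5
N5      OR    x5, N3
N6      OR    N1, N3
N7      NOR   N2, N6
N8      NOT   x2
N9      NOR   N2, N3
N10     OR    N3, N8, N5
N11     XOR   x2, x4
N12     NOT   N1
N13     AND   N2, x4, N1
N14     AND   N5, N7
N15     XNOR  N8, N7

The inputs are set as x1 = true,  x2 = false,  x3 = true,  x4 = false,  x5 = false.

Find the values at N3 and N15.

N1 = x1 AND x3 = true AND true = true
N2 = x2 NAND N1 = false NAND true = true
N3 = x5 XOR x2 = false XOR false = false
N6 = N1 OR N3 = true OR false = true
N7 = N2 NOR N6 = true NOR true = false
N8 = NOT x2 = NOT false = true
N15 = N8 XNOR N7 = true XNOR false = false

N3 = false, N15 = false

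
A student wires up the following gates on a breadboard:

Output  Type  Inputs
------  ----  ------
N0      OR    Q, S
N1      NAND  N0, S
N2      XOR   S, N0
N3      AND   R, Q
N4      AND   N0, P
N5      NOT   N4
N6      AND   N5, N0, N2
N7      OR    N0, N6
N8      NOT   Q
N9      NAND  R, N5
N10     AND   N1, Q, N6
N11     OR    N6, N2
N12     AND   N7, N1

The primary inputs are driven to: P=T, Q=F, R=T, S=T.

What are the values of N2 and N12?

N0 = Q OR S = F OR T = T
N1 = N0 NAND S = T NAND T = F
N2 = S XOR N0 = T XOR T = F
N4 = N0 AND P = T AND T = T
N5 = NOT N4 = NOT T = F
N6 = N5 AND N0 AND N2 = F AND T AND F = F
N7 = N0 OR N6 = T OR F = T
N12 = N7 AND N1 = T AND F = F

N2 = F, N12 = F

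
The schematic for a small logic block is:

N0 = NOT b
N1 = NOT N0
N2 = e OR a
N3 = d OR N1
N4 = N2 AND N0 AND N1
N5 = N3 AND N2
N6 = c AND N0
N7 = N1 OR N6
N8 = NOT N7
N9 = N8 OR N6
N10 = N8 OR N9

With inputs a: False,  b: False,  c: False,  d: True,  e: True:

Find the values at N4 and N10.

N4 = False  N10 = True

N0 = NOT b = NOT False = True
N1 = NOT N0 = NOT True = False
N2 = e OR a = True OR False = True
N4 = N2 AND N0 AND N1 = True AND True AND False = False
N6 = c AND N0 = False AND True = False
N7 = N1 OR N6 = False OR False = False
N8 = NOT N7 = NOT False = True
N9 = N8 OR N6 = True OR False = True
N10 = N8 OR N9 = True OR True = True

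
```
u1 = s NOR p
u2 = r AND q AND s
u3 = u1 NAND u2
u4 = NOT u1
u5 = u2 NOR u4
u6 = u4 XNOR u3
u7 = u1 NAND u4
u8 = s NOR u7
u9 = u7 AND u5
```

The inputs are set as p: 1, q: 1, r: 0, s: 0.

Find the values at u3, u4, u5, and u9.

u3 = 1  u4 = 1  u5 = 0  u9 = 0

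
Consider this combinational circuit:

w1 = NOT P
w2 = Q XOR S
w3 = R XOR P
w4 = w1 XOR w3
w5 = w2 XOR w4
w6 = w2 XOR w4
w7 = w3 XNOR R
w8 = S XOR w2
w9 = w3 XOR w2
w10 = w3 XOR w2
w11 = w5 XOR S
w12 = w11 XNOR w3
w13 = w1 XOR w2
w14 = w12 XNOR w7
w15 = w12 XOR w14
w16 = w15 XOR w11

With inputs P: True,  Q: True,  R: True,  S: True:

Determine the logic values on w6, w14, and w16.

w1 = NOT P = NOT True = False
w2 = Q XOR S = True XOR True = False
w3 = R XOR P = True XOR True = False
w4 = w1 XOR w3 = False XOR False = False
w5 = w2 XOR w4 = False XOR False = False
w6 = w2 XOR w4 = False XOR False = False
w7 = w3 XNOR R = False XNOR True = False
w11 = w5 XOR S = False XOR True = True
w12 = w11 XNOR w3 = True XNOR False = False
w14 = w12 XNOR w7 = False XNOR False = True
w15 = w12 XOR w14 = False XOR True = True
w16 = w15 XOR w11 = True XOR True = False

w6 = False  w14 = True  w16 = False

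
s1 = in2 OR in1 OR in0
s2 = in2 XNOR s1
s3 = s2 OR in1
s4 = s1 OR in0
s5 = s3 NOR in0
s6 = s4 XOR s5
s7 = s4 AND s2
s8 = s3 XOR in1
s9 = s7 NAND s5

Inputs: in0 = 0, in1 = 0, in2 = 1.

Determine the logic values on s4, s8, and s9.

s1 = in2 OR in1 OR in0 = 1 OR 0 OR 0 = 1
s2 = in2 XNOR s1 = 1 XNOR 1 = 1
s3 = s2 OR in1 = 1 OR 0 = 1
s4 = s1 OR in0 = 1 OR 0 = 1
s5 = s3 NOR in0 = 1 NOR 0 = 0
s7 = s4 AND s2 = 1 AND 1 = 1
s8 = s3 XOR in1 = 1 XOR 0 = 1
s9 = s7 NAND s5 = 1 NAND 0 = 1

s4 = 1, s8 = 1, s9 = 1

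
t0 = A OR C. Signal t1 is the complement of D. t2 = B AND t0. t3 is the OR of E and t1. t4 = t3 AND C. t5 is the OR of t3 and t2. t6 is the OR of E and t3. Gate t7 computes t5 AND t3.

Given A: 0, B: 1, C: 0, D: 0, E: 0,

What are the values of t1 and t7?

t0 = A OR C = 0 OR 0 = 0
t1 = NOT D = NOT 0 = 1
t2 = B AND t0 = 1 AND 0 = 0
t3 = E OR t1 = 0 OR 1 = 1
t5 = t3 OR t2 = 1 OR 0 = 1
t7 = t5 AND t3 = 1 AND 1 = 1

t1 = 1; t7 = 1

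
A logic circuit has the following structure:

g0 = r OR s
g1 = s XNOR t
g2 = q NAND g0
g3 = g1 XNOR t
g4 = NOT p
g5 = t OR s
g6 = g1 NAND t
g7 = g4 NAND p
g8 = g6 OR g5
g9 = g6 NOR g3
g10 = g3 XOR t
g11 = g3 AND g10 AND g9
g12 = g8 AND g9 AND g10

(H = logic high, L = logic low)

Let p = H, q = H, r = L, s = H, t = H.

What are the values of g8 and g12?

g1 = s XNOR t = H XNOR H = H
g3 = g1 XNOR t = H XNOR H = H
g5 = t OR s = H OR H = H
g6 = g1 NAND t = H NAND H = L
g8 = g6 OR g5 = L OR H = H
g9 = g6 NOR g3 = L NOR H = L
g10 = g3 XOR t = H XOR H = L
g12 = g8 AND g9 AND g10 = H AND L AND L = L

g8 = H, g12 = L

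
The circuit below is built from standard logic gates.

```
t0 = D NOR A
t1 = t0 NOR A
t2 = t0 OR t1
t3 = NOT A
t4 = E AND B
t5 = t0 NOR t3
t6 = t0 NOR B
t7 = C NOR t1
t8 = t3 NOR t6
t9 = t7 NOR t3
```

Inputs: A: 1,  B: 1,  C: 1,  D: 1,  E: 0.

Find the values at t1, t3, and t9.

t0 = D NOR A = 1 NOR 1 = 0
t1 = t0 NOR A = 0 NOR 1 = 0
t3 = NOT A = NOT 1 = 0
t7 = C NOR t1 = 1 NOR 0 = 0
t9 = t7 NOR t3 = 0 NOR 0 = 1

t1 = 0, t3 = 0, t9 = 1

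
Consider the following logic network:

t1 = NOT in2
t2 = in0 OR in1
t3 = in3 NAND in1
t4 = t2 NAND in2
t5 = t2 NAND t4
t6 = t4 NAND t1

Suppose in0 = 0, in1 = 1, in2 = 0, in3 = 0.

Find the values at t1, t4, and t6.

t1 = NOT in2 = NOT 0 = 1
t2 = in0 OR in1 = 0 OR 1 = 1
t4 = t2 NAND in2 = 1 NAND 0 = 1
t6 = t4 NAND t1 = 1 NAND 1 = 0

t1 = 1, t4 = 1, t6 = 0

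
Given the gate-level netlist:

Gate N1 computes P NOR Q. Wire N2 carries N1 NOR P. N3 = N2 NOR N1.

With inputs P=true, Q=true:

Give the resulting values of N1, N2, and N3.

N1 = false; N2 = false; N3 = true

N1 = P NOR Q = true NOR true = false
N2 = N1 NOR P = false NOR true = false
N3 = N2 NOR N1 = false NOR false = true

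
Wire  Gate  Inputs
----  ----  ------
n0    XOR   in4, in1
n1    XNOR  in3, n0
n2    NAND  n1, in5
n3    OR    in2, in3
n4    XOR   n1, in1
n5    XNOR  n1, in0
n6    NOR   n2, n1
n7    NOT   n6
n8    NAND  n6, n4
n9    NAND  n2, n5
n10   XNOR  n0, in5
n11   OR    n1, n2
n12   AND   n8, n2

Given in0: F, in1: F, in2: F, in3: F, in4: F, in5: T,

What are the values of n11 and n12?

n11 = T, n12 = F

n0 = in4 XOR in1 = F XOR F = F
n1 = in3 XNOR n0 = F XNOR F = T
n2 = n1 NAND in5 = T NAND T = F
n4 = n1 XOR in1 = T XOR F = T
n6 = n2 NOR n1 = F NOR T = F
n8 = n6 NAND n4 = F NAND T = T
n11 = n1 OR n2 = T OR F = T
n12 = n8 AND n2 = T AND F = F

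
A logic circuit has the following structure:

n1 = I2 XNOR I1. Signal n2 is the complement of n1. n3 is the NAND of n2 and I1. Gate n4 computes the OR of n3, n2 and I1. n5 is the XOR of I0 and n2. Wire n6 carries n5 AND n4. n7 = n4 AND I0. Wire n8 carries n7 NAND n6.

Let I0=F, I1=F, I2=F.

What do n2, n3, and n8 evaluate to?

n1 = I2 XNOR I1 = F XNOR F = T
n2 = NOT n1 = NOT T = F
n3 = n2 NAND I1 = F NAND F = T
n4 = n3 OR n2 OR I1 = T OR F OR F = T
n5 = I0 XOR n2 = F XOR F = F
n6 = n5 AND n4 = F AND T = F
n7 = n4 AND I0 = T AND F = F
n8 = n7 NAND n6 = F NAND F = T

n2 = F, n3 = T, n8 = T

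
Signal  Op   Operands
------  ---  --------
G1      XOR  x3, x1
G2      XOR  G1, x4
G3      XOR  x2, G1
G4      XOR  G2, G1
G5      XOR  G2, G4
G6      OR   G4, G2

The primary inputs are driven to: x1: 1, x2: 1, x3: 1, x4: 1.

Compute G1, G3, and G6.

G1 = 0; G3 = 1; G6 = 1

G1 = x3 XOR x1 = 1 XOR 1 = 0
G2 = G1 XOR x4 = 0 XOR 1 = 1
G3 = x2 XOR G1 = 1 XOR 0 = 1
G4 = G2 XOR G1 = 1 XOR 0 = 1
G6 = G4 OR G2 = 1 OR 1 = 1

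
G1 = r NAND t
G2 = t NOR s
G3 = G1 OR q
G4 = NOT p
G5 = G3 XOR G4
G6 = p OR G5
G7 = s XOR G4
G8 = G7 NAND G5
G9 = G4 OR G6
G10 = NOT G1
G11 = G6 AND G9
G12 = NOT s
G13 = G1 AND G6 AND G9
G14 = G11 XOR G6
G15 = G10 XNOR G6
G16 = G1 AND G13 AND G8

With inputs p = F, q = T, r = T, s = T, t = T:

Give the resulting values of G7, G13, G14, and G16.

G7 = F, G13 = F, G14 = F, G16 = F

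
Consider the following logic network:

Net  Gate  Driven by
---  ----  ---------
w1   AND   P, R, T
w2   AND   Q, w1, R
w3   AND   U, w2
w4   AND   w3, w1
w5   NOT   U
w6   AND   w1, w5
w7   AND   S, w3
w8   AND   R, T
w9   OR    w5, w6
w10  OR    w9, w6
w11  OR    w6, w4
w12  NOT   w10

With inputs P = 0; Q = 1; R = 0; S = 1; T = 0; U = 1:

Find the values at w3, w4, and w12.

w3 = 0  w4 = 0  w12 = 1

w1 = P AND R AND T = 0 AND 0 AND 0 = 0
w2 = Q AND w1 AND R = 1 AND 0 AND 0 = 0
w3 = U AND w2 = 1 AND 0 = 0
w4 = w3 AND w1 = 0 AND 0 = 0
w5 = NOT U = NOT 1 = 0
w6 = w1 AND w5 = 0 AND 0 = 0
w9 = w5 OR w6 = 0 OR 0 = 0
w10 = w9 OR w6 = 0 OR 0 = 0
w12 = NOT w10 = NOT 0 = 1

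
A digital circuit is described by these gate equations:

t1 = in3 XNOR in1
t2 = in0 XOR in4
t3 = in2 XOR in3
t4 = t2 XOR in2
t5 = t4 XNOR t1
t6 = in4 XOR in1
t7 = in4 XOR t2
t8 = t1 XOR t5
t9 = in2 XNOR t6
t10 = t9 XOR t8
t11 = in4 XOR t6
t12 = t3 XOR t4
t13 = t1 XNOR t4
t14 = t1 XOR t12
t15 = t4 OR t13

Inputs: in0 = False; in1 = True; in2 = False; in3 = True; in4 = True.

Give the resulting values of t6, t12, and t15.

t1 = in3 XNOR in1 = True XNOR True = True
t2 = in0 XOR in4 = False XOR True = True
t3 = in2 XOR in3 = False XOR True = True
t4 = t2 XOR in2 = True XOR False = True
t6 = in4 XOR in1 = True XOR True = False
t12 = t3 XOR t4 = True XOR True = False
t13 = t1 XNOR t4 = True XNOR True = True
t15 = t4 OR t13 = True OR True = True

t6 = False, t12 = False, t15 = True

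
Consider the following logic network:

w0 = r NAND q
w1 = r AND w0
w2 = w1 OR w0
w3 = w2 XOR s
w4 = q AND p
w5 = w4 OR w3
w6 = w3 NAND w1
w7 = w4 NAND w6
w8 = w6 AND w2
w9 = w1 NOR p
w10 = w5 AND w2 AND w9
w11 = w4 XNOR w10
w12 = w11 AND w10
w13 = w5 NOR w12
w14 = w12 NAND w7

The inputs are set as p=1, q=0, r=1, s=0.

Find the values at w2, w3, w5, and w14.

w2 = 1, w3 = 1, w5 = 1, w14 = 1

w0 = r NAND q = 1 NAND 0 = 1
w1 = r AND w0 = 1 AND 1 = 1
w2 = w1 OR w0 = 1 OR 1 = 1
w3 = w2 XOR s = 1 XOR 0 = 1
w4 = q AND p = 0 AND 1 = 0
w5 = w4 OR w3 = 0 OR 1 = 1
w6 = w3 NAND w1 = 1 NAND 1 = 0
w7 = w4 NAND w6 = 0 NAND 0 = 1
w9 = w1 NOR p = 1 NOR 1 = 0
w10 = w5 AND w2 AND w9 = 1 AND 1 AND 0 = 0
w11 = w4 XNOR w10 = 0 XNOR 0 = 1
w12 = w11 AND w10 = 1 AND 0 = 0
w14 = w12 NAND w7 = 0 NAND 1 = 1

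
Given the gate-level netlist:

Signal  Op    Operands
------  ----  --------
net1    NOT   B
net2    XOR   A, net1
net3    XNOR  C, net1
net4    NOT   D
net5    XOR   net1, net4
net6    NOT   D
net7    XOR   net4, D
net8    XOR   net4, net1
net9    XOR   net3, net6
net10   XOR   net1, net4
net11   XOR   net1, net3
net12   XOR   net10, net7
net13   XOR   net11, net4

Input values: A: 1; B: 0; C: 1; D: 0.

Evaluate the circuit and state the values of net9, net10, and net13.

net9 = 0, net10 = 0, net13 = 1

net1 = NOT B = NOT 0 = 1
net3 = C XNOR net1 = 1 XNOR 1 = 1
net4 = NOT D = NOT 0 = 1
net6 = NOT D = NOT 0 = 1
net9 = net3 XOR net6 = 1 XOR 1 = 0
net10 = net1 XOR net4 = 1 XOR 1 = 0
net11 = net1 XOR net3 = 1 XOR 1 = 0
net13 = net11 XOR net4 = 0 XOR 1 = 1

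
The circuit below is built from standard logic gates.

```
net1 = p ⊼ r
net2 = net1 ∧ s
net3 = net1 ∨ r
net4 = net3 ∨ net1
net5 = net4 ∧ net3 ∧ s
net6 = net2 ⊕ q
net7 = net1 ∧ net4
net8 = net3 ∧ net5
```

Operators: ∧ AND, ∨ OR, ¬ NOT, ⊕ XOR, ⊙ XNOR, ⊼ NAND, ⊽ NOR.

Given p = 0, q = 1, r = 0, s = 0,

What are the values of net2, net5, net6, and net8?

net2 = 0, net5 = 0, net6 = 1, net8 = 0

net1 = p NAND r = 0 NAND 0 = 1
net2 = net1 AND s = 1 AND 0 = 0
net3 = net1 OR r = 1 OR 0 = 1
net4 = net3 OR net1 = 1 OR 1 = 1
net5 = net4 AND net3 AND s = 1 AND 1 AND 0 = 0
net6 = net2 XOR q = 0 XOR 1 = 1
net8 = net3 AND net5 = 1 AND 0 = 0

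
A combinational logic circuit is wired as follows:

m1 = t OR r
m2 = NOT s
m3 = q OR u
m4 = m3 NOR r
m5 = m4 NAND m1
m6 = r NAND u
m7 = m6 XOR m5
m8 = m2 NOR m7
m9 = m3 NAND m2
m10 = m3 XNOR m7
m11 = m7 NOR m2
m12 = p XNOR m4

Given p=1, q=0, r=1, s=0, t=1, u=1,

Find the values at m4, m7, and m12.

m1 = t OR r = 1 OR 1 = 1
m3 = q OR u = 0 OR 1 = 1
m4 = m3 NOR r = 1 NOR 1 = 0
m5 = m4 NAND m1 = 0 NAND 1 = 1
m6 = r NAND u = 1 NAND 1 = 0
m7 = m6 XOR m5 = 0 XOR 1 = 1
m12 = p XNOR m4 = 1 XNOR 0 = 0

m4 = 0, m7 = 1, m12 = 0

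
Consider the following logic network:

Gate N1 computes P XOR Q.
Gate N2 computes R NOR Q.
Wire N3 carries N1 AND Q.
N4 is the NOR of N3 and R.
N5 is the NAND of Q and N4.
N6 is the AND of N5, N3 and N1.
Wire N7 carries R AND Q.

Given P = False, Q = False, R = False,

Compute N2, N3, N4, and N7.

N1 = P XOR Q = False XOR False = False
N2 = R NOR Q = False NOR False = True
N3 = N1 AND Q = False AND False = False
N4 = N3 NOR R = False NOR False = True
N7 = R AND Q = False AND False = False

N2 = True, N3 = False, N4 = True, N7 = False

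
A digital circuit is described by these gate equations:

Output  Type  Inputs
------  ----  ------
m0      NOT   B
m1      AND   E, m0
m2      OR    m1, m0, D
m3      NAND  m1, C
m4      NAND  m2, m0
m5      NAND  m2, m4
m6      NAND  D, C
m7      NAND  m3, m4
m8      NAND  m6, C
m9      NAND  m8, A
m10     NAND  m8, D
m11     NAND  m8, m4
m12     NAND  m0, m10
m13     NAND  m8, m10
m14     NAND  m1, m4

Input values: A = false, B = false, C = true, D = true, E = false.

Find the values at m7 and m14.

m7 = true, m14 = true

m0 = NOT B = NOT false = true
m1 = E AND m0 = false AND true = false
m2 = m1 OR m0 OR D = false OR true OR true = true
m3 = m1 NAND C = false NAND true = true
m4 = m2 NAND m0 = true NAND true = false
m7 = m3 NAND m4 = true NAND false = true
m14 = m1 NAND m4 = false NAND false = true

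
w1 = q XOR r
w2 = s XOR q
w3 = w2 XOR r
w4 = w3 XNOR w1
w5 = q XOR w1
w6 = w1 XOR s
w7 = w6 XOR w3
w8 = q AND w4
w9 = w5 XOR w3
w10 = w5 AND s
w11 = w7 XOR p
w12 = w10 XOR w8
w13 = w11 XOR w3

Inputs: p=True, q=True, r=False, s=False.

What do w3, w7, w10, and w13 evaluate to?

w1 = q XOR r = True XOR False = True
w2 = s XOR q = False XOR True = True
w3 = w2 XOR r = True XOR False = True
w5 = q XOR w1 = True XOR True = False
w6 = w1 XOR s = True XOR False = True
w7 = w6 XOR w3 = True XOR True = False
w10 = w5 AND s = False AND False = False
w11 = w7 XOR p = False XOR True = True
w13 = w11 XOR w3 = True XOR True = False

w3 = True  w7 = False  w10 = False  w13 = False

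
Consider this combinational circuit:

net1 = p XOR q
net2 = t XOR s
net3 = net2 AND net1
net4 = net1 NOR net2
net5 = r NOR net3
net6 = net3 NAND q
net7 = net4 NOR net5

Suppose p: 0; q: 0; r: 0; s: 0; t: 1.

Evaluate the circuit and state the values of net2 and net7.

net2 = 1; net7 = 0

net1 = p XOR q = 0 XOR 0 = 0
net2 = t XOR s = 1 XOR 0 = 1
net3 = net2 AND net1 = 1 AND 0 = 0
net4 = net1 NOR net2 = 0 NOR 1 = 0
net5 = r NOR net3 = 0 NOR 0 = 1
net7 = net4 NOR net5 = 0 NOR 1 = 0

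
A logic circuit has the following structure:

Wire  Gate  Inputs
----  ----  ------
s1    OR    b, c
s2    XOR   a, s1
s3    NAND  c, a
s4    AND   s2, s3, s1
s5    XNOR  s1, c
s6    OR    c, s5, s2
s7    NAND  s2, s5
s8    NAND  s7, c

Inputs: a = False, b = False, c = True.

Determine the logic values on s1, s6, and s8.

s1 = b OR c = False OR True = True
s2 = a XOR s1 = False XOR True = True
s5 = s1 XNOR c = True XNOR True = True
s6 = c OR s5 OR s2 = True OR True OR True = True
s7 = s2 NAND s5 = True NAND True = False
s8 = s7 NAND c = False NAND True = True

s1 = True, s6 = True, s8 = True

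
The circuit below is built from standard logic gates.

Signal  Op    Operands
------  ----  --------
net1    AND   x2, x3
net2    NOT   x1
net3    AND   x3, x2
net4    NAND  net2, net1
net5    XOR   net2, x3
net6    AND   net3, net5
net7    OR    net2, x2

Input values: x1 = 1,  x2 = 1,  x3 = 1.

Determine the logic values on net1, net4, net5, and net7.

net1 = x2 AND x3 = 1 AND 1 = 1
net2 = NOT x1 = NOT 1 = 0
net4 = net2 NAND net1 = 0 NAND 1 = 1
net5 = net2 XOR x3 = 0 XOR 1 = 1
net7 = net2 OR x2 = 0 OR 1 = 1

net1 = 1, net4 = 1, net5 = 1, net7 = 1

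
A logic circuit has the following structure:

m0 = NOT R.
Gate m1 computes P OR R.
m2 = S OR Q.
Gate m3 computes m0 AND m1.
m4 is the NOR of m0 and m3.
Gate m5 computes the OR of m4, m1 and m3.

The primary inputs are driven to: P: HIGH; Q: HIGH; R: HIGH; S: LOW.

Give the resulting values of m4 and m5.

m0 = NOT R = NOT HIGH = LOW
m1 = P OR R = HIGH OR HIGH = HIGH
m3 = m0 AND m1 = LOW AND HIGH = LOW
m4 = m0 NOR m3 = LOW NOR LOW = HIGH
m5 = m4 OR m1 OR m3 = HIGH OR HIGH OR LOW = HIGH

m4 = HIGH, m5 = HIGH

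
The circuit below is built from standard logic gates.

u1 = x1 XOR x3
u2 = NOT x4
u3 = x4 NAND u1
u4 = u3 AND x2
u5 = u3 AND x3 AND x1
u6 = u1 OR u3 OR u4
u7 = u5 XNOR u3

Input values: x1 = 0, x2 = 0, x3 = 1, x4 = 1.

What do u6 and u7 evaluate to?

u6 = 1, u7 = 1

u1 = x1 XOR x3 = 0 XOR 1 = 1
u3 = x4 NAND u1 = 1 NAND 1 = 0
u4 = u3 AND x2 = 0 AND 0 = 0
u5 = u3 AND x3 AND x1 = 0 AND 1 AND 0 = 0
u6 = u1 OR u3 OR u4 = 1 OR 0 OR 0 = 1
u7 = u5 XNOR u3 = 0 XNOR 0 = 1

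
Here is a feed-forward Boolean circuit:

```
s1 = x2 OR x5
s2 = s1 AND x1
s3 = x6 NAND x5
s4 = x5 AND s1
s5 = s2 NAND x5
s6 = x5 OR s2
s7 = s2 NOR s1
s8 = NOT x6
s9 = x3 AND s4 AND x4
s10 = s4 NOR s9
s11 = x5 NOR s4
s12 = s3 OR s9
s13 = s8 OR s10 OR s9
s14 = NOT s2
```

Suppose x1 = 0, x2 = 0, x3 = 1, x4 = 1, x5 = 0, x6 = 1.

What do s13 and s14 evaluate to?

s13 = 1, s14 = 1

s1 = x2 OR x5 = 0 OR 0 = 0
s2 = s1 AND x1 = 0 AND 0 = 0
s4 = x5 AND s1 = 0 AND 0 = 0
s8 = NOT x6 = NOT 1 = 0
s9 = x3 AND s4 AND x4 = 1 AND 0 AND 1 = 0
s10 = s4 NOR s9 = 0 NOR 0 = 1
s13 = s8 OR s10 OR s9 = 0 OR 1 OR 0 = 1
s14 = NOT s2 = NOT 0 = 1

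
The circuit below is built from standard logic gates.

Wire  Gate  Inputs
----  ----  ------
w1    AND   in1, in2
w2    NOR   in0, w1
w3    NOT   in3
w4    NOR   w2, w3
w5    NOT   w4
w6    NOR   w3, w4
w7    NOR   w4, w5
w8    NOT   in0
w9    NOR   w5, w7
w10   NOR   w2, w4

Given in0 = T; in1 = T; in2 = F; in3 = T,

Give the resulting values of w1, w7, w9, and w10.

w1 = in1 AND in2 = T AND F = F
w2 = in0 NOR w1 = T NOR F = F
w3 = NOT in3 = NOT T = F
w4 = w2 NOR w3 = F NOR F = T
w5 = NOT w4 = NOT T = F
w7 = w4 NOR w5 = T NOR F = F
w9 = w5 NOR w7 = F NOR F = T
w10 = w2 NOR w4 = F NOR T = F

w1 = F, w7 = F, w9 = T, w10 = F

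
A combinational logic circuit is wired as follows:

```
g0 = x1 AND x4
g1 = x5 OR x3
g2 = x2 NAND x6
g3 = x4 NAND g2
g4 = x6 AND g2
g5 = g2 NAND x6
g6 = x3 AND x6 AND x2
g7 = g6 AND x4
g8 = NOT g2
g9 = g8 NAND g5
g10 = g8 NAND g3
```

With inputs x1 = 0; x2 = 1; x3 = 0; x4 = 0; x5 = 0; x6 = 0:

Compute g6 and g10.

g6 = 0  g10 = 1

g2 = x2 NAND x6 = 1 NAND 0 = 1
g3 = x4 NAND g2 = 0 NAND 1 = 1
g6 = x3 AND x6 AND x2 = 0 AND 0 AND 1 = 0
g8 = NOT g2 = NOT 1 = 0
g10 = g8 NAND g3 = 0 NAND 1 = 1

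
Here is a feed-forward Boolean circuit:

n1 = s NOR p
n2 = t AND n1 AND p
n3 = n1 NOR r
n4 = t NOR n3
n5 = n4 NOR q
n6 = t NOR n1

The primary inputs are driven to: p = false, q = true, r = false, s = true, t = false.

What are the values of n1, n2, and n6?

n1 = s NOR p = true NOR false = false
n2 = t AND n1 AND p = false AND false AND false = false
n6 = t NOR n1 = false NOR false = true

n1 = false, n2 = false, n6 = true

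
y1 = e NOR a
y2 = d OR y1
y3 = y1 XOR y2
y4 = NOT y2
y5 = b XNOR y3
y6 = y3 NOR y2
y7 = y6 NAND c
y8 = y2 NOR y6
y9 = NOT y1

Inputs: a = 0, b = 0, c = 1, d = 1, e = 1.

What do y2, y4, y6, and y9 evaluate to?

y2 = 1, y4 = 0, y6 = 0, y9 = 1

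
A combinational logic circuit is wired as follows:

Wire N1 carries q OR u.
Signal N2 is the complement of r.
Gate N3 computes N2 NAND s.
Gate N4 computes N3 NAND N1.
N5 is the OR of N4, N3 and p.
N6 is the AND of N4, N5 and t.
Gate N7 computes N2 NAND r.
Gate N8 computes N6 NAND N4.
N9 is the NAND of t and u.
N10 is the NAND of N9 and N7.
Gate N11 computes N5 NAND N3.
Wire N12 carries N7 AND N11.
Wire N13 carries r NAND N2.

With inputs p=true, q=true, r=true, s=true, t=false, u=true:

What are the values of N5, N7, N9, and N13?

N5 = true, N7 = true, N9 = true, N13 = true

N1 = q OR u = true OR true = true
N2 = NOT r = NOT true = false
N3 = N2 NAND s = false NAND true = true
N4 = N3 NAND N1 = true NAND true = false
N5 = N4 OR N3 OR p = false OR true OR true = true
N7 = N2 NAND r = false NAND true = true
N9 = t NAND u = false NAND true = true
N13 = r NAND N2 = true NAND false = true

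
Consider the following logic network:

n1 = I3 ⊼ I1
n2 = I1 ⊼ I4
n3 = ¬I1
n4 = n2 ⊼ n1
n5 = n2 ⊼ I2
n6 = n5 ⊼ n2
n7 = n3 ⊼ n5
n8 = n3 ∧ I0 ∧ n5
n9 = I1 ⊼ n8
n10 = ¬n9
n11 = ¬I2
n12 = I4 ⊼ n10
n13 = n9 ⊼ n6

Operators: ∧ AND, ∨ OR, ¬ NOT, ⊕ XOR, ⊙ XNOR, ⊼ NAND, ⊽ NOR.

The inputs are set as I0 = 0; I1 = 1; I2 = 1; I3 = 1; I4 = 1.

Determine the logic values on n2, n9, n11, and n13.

n2 = I1 NAND I4 = 1 NAND 1 = 0
n3 = NOT I1 = NOT 1 = 0
n5 = n2 NAND I2 = 0 NAND 1 = 1
n6 = n5 NAND n2 = 1 NAND 0 = 1
n8 = n3 AND I0 AND n5 = 0 AND 0 AND 1 = 0
n9 = I1 NAND n8 = 1 NAND 0 = 1
n11 = NOT I2 = NOT 1 = 0
n13 = n9 NAND n6 = 1 NAND 1 = 0

n2 = 0  n9 = 1  n11 = 0  n13 = 0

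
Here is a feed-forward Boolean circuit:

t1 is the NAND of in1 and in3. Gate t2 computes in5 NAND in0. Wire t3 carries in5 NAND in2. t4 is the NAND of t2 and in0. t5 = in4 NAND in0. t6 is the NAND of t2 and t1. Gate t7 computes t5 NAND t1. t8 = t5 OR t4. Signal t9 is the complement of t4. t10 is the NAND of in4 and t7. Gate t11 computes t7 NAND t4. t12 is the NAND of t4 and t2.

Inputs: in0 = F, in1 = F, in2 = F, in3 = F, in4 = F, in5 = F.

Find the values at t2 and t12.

t2 = T, t12 = F

t2 = in5 NAND in0 = F NAND F = T
t4 = t2 NAND in0 = T NAND F = T
t12 = t4 NAND t2 = T NAND T = F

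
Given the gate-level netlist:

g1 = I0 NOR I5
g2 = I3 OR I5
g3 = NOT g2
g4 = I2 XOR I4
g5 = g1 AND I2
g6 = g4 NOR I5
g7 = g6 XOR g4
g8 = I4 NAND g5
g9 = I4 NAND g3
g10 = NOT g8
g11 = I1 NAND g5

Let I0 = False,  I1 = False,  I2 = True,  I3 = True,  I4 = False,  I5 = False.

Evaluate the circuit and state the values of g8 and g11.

g8 = True, g11 = True

g1 = I0 NOR I5 = False NOR False = True
g5 = g1 AND I2 = True AND True = True
g8 = I4 NAND g5 = False NAND True = True
g11 = I1 NAND g5 = False NAND True = True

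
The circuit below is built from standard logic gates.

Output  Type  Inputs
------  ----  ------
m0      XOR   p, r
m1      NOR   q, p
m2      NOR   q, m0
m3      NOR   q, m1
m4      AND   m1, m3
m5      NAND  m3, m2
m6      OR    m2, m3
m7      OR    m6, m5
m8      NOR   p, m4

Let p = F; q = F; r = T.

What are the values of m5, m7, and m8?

m5 = T  m7 = T  m8 = T

m0 = p XOR r = F XOR T = T
m1 = q NOR p = F NOR F = T
m2 = q NOR m0 = F NOR T = F
m3 = q NOR m1 = F NOR T = F
m4 = m1 AND m3 = T AND F = F
m5 = m3 NAND m2 = F NAND F = T
m6 = m2 OR m3 = F OR F = F
m7 = m6 OR m5 = F OR T = T
m8 = p NOR m4 = F NOR F = T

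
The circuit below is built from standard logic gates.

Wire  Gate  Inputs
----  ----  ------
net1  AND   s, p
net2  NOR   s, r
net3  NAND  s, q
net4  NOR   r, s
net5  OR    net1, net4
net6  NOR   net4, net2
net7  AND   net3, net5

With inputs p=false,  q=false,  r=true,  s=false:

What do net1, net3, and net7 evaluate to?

net1 = false; net3 = true; net7 = false

net1 = s AND p = false AND false = false
net3 = s NAND q = false NAND false = true
net4 = r NOR s = true NOR false = false
net5 = net1 OR net4 = false OR false = false
net7 = net3 AND net5 = true AND false = false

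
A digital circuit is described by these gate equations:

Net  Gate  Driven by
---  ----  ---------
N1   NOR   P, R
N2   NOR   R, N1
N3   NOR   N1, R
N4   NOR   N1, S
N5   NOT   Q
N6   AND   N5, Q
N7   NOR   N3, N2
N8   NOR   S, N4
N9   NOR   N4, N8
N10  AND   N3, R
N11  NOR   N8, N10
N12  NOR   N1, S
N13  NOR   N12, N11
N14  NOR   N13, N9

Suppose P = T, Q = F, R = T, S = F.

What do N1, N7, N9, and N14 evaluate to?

N1 = P NOR R = T NOR T = F
N2 = R NOR N1 = T NOR F = F
N3 = N1 NOR R = F NOR T = F
N4 = N1 NOR S = F NOR F = T
N7 = N3 NOR N2 = F NOR F = T
N8 = S NOR N4 = F NOR T = F
N9 = N4 NOR N8 = T NOR F = F
N10 = N3 AND R = F AND T = F
N11 = N8 NOR N10 = F NOR F = T
N12 = N1 NOR S = F NOR F = T
N13 = N12 NOR N11 = T NOR T = F
N14 = N13 NOR N9 = F NOR F = T

N1 = F, N7 = T, N9 = F, N14 = T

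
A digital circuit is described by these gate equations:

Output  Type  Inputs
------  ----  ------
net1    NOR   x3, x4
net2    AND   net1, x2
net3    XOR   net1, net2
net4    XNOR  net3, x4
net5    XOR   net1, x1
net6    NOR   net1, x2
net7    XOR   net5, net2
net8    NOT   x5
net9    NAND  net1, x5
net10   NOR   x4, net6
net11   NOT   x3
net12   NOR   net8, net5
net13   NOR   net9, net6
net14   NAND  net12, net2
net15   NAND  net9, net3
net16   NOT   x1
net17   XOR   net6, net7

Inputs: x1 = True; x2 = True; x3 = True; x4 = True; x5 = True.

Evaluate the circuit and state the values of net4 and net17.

net1 = x3 NOR x4 = True NOR True = False
net2 = net1 AND x2 = False AND True = False
net3 = net1 XOR net2 = False XOR False = False
net4 = net3 XNOR x4 = False XNOR True = False
net5 = net1 XOR x1 = False XOR True = True
net6 = net1 NOR x2 = False NOR True = False
net7 = net5 XOR net2 = True XOR False = True
net17 = net6 XOR net7 = False XOR True = True

net4 = False, net17 = True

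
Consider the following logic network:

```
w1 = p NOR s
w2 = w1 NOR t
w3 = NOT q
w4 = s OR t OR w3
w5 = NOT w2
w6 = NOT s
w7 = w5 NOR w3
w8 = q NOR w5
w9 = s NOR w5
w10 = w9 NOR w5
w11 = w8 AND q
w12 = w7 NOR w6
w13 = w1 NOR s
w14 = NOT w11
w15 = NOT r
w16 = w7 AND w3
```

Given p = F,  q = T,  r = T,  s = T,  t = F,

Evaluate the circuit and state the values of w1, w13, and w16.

w1 = F  w13 = F  w16 = F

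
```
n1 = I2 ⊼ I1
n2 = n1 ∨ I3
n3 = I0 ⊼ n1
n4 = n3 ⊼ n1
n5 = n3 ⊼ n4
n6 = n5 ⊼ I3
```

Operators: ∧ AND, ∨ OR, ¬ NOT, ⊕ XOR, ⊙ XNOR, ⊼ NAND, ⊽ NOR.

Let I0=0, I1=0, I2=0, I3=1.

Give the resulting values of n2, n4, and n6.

n1 = I2 NAND I1 = 0 NAND 0 = 1
n2 = n1 OR I3 = 1 OR 1 = 1
n3 = I0 NAND n1 = 0 NAND 1 = 1
n4 = n3 NAND n1 = 1 NAND 1 = 0
n5 = n3 NAND n4 = 1 NAND 0 = 1
n6 = n5 NAND I3 = 1 NAND 1 = 0

n2 = 1, n4 = 0, n6 = 0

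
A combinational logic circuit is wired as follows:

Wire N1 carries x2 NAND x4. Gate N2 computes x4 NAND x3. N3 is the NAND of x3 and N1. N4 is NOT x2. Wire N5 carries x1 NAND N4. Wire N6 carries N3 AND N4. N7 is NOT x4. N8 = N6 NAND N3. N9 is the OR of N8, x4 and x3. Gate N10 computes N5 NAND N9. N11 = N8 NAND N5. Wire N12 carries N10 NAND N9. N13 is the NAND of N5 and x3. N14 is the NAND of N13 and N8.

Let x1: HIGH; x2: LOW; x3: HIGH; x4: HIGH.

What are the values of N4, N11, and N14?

N4 = HIGH; N11 = HIGH; N14 = LOW

N1 = x2 NAND x4 = LOW NAND HIGH = HIGH
N3 = x3 NAND N1 = HIGH NAND HIGH = LOW
N4 = NOT x2 = NOT LOW = HIGH
N5 = x1 NAND N4 = HIGH NAND HIGH = LOW
N6 = N3 AND N4 = LOW AND HIGH = LOW
N8 = N6 NAND N3 = LOW NAND LOW = HIGH
N11 = N8 NAND N5 = HIGH NAND LOW = HIGH
N13 = N5 NAND x3 = LOW NAND HIGH = HIGH
N14 = N13 NAND N8 = HIGH NAND HIGH = LOW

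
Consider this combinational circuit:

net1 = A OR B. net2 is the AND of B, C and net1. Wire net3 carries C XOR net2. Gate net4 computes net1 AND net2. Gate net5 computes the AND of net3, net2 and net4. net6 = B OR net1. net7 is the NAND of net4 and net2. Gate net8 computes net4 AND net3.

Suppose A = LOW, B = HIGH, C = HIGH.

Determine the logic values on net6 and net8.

net6 = HIGH, net8 = LOW

net1 = A OR B = LOW OR HIGH = HIGH
net2 = B AND C AND net1 = HIGH AND HIGH AND HIGH = HIGH
net3 = C XOR net2 = HIGH XOR HIGH = LOW
net4 = net1 AND net2 = HIGH AND HIGH = HIGH
net6 = B OR net1 = HIGH OR HIGH = HIGH
net8 = net4 AND net3 = HIGH AND LOW = LOW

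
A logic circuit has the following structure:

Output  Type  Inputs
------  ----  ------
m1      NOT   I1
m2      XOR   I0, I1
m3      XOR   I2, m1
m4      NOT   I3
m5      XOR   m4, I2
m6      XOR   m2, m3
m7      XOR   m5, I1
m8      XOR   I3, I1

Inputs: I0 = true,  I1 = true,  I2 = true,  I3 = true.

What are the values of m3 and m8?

m3 = true  m8 = false

m1 = NOT I1 = NOT true = false
m3 = I2 XOR m1 = true XOR false = true
m8 = I3 XOR I1 = true XOR true = false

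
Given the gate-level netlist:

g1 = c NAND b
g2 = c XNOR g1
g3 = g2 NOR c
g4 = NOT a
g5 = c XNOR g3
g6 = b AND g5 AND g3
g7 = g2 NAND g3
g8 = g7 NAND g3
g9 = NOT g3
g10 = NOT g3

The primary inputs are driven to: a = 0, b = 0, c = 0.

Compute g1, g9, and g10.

g1 = 1, g9 = 0, g10 = 0

g1 = c NAND b = 0 NAND 0 = 1
g2 = c XNOR g1 = 0 XNOR 1 = 0
g3 = g2 NOR c = 0 NOR 0 = 1
g9 = NOT g3 = NOT 1 = 0
g10 = NOT g3 = NOT 1 = 0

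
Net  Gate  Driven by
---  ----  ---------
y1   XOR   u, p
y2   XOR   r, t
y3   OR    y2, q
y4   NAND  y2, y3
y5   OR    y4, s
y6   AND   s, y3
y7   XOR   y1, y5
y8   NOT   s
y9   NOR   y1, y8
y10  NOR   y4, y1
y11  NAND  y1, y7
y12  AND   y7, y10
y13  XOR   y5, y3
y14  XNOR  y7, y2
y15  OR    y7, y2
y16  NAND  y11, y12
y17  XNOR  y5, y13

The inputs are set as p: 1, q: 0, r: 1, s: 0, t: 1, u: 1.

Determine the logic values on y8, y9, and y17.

y8 = 1, y9 = 0, y17 = 1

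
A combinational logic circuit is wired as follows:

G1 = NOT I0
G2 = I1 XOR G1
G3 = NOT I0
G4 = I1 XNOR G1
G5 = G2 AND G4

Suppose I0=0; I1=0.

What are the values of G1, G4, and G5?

G1 = 1, G4 = 0, G5 = 0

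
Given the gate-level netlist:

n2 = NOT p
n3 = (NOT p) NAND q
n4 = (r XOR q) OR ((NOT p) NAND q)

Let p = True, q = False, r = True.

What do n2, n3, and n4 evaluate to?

n2 = False; n3 = True; n4 = True

n2 = NOT True = False
n3 = (NOT True) NAND False = True
n4 = (True XOR False) OR ((NOT True) NAND False) = True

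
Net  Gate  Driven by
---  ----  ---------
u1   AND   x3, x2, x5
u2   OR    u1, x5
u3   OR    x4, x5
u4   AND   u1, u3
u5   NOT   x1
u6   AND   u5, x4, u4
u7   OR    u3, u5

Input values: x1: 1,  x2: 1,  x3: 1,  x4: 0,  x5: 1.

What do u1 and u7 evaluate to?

u1 = 1, u7 = 1

u1 = x3 AND x2 AND x5 = 1 AND 1 AND 1 = 1
u3 = x4 OR x5 = 0 OR 1 = 1
u5 = NOT x1 = NOT 1 = 0
u7 = u3 OR u5 = 1 OR 0 = 1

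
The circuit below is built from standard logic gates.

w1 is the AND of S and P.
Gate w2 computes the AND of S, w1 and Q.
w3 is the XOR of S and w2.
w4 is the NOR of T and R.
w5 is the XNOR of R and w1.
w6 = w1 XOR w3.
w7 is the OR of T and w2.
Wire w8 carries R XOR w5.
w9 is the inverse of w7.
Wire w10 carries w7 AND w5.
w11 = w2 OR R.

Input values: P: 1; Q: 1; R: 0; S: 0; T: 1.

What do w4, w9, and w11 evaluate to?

w1 = S AND P = 0 AND 1 = 0
w2 = S AND w1 AND Q = 0 AND 0 AND 1 = 0
w4 = T NOR R = 1 NOR 0 = 0
w7 = T OR w2 = 1 OR 0 = 1
w9 = NOT w7 = NOT 1 = 0
w11 = w2 OR R = 0 OR 0 = 0

w4 = 0, w9 = 0, w11 = 0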